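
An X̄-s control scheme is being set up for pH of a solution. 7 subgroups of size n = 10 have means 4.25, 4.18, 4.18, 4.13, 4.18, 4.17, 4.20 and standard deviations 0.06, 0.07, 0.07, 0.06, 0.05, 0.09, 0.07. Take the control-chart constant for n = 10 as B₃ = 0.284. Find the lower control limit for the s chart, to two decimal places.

0.02

s̄ = (0.06 + 0.07 + 0.07 + 0.06 + 0.05 + 0.09 + 0.07) / 7 = 0.0671
LCL_s = B₃·s̄ = 0.284 × 0.0671 = 0.0191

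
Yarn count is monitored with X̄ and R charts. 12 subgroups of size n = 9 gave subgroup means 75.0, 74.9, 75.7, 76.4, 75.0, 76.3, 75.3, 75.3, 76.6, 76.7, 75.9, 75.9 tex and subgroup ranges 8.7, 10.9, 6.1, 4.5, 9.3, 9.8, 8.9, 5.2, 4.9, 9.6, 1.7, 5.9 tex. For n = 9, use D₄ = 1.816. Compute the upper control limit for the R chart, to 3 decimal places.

R̄ = (8.7 + 10.9 + 6.1 + 4.5 + 9.3 + 9.8 + 8.9 + 5.2 + 4.9 + 9.6 + 1.7 + 5.9) / 12 = 85.5000 / 12 = 7.1250
UCL_R = D₄·R̄ = 1.816 × 7.1250 = 12.9390

12.939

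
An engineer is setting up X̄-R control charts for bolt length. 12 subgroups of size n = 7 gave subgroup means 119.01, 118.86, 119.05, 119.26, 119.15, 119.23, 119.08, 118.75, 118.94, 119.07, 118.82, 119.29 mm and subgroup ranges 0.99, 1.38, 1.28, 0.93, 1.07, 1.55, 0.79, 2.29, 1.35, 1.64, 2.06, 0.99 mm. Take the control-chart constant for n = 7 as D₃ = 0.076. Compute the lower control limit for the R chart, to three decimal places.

0.103

R̄ = (0.99 + 1.38 + 1.28 + 0.93 + 1.07 + 1.55 + 0.79 + 2.29 + 1.35 + 1.64 + 2.06 + 0.99) / 12 = 16.3200 / 12 = 1.3600
LCL_R = D₃·R̄ = 0.076 × 1.3600 = 0.1034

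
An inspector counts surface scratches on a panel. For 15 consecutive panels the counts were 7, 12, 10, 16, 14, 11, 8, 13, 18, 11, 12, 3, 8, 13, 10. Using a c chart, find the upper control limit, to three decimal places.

21.047

c̄ = (7 + 12 + 10 + 16 + 14 + 11 + 8 + 13 + 18 + 11 + 12 + 3 + 8 + 13 + 10) / 15 = 166 / 15 = 11.0667
UCL = c̄ + 3√c̄ = 11.0667 + 3 × √11.0667 = 11.0667 + 3 × 3.3267 = 21.0466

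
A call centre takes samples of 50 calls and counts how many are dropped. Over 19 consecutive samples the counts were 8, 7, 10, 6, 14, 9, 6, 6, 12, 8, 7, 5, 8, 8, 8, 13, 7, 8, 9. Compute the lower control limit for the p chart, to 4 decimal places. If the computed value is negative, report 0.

p̄ = Σdᵢ / (k·n) = 159 / (19 × 50) = 0.16737
LCL = p̄ − 3·√(p̄(1−p̄)/n) = 0.16737 − 3 × 0.05279 = 0.00899

0.0090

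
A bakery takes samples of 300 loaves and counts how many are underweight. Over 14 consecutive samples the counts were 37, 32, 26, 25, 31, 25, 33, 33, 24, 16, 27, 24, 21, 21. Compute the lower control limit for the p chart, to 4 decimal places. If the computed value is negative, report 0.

p̄ = Σdᵢ / (k·n) = 375 / (14 × 300) = 0.08929
LCL = p̄ − 3·√(p̄(1−p̄)/n) = 0.08929 − 3 × 0.01646 = 0.03990

0.0399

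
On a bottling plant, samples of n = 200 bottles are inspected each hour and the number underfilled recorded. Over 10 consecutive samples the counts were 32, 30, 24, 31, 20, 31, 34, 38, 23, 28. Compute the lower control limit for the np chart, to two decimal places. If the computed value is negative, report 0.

14.14

p̄ = Σdᵢ / (k·n) = 291 / (10 × 200) = 0.14550
LCL = np̄ − 3·√(np̄(1−p̄)) = 29.1000 − 3 × 4.9866 = 14.1403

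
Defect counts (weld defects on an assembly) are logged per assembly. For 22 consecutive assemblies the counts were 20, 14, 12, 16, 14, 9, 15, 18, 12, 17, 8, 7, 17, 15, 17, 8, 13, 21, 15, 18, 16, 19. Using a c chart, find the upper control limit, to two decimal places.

c̄ = (20 + 14 + 12 + 16 + 14 + 9 + 15 + 18 + 12 + 17 + 8 + 7 + 17 + 15 + 17 + 8 + 13 + 21 + 15 + 18 + 16 + 19) / 22 = 321 / 22 = 14.5909
UCL = c̄ + 3√c̄ = 14.5909 + 3 × √14.5909 = 14.5909 + 3 × 3.8198 = 26.0503

26.05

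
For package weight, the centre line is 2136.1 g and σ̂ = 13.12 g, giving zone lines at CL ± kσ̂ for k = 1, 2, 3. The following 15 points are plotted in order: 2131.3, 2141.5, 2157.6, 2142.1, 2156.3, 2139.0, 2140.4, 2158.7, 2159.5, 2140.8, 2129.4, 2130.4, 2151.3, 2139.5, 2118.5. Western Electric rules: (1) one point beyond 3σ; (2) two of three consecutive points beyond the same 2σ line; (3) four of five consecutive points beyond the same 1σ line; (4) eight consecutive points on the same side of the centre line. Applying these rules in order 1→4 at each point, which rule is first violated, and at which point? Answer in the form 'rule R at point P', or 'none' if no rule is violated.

rule 4 at point 9

Zone of each point (C = within 1σ̂, B = 1σ̂–2σ̂, A = 2σ̂–3σ̂, * = beyond 3σ̂; sign = side of CL): 1:-C, 2:+C, 3:+B, 4:+C, 5:+B, 6:+C, 7:+C, 8:+B, 9:+B, 10:+C, 11:-C, 12:-C, 13:+B, 14:+C, 15:-B
Rule 4 (eight consecutive points on the same side of the centre line) is satisfied at point 9.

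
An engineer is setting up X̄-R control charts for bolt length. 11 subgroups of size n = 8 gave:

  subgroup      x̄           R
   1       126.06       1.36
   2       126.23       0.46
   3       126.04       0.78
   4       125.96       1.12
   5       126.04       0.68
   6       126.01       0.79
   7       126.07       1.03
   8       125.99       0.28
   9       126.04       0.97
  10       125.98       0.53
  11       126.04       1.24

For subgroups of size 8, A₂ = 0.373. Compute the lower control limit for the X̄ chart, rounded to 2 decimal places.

X̄̄ = (126.06 + 126.23 + 126.04 + 125.96 + 126.04 + 126.01 + 126.07 + 125.99 + 126.04 + 125.98 + 126.04) / 11 = 1386.4600 / 11 = 126.0418
R̄ = (1.36 + 0.46 + 0.78 + 1.12 + 0.68 + 0.79 + 1.03 + 0.28 + 0.97 + 0.53 + 1.24) / 11 = 9.2400 / 11 = 0.8400
LCL = X̄̄ − A₂·R̄ = 126.0418 − 0.373 × 0.8400 = 125.7285

125.73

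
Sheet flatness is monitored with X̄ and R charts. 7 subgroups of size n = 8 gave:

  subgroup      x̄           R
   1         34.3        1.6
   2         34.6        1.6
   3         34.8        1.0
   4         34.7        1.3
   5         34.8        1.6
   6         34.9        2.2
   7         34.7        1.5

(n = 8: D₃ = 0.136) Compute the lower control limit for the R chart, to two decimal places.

0.21

R̄ = (1.6 + 1.6 + 1.0 + 1.3 + 1.6 + 2.2 + 1.5) / 7 = 10.8000 / 7 = 1.5429
LCL_R = D₃·R̄ = 0.136 × 1.5429 = 0.2098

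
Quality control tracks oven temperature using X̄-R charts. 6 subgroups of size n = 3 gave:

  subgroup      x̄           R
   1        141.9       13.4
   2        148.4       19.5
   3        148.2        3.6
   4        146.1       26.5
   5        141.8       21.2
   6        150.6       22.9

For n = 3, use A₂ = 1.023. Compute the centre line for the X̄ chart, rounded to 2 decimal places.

146.17

X̄̄ = (141.9 + 148.4 + 148.2 + 146.1 + 141.8 + 150.6) / 6 = 877.0000 / 6 = 146.1667
CL = X̄̄ = 146.1667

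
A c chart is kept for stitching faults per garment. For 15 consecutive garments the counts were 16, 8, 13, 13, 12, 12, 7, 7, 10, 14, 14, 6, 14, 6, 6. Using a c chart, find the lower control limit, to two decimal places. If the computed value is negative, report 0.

c̄ = (16 + 8 + 13 + 13 + 12 + 12 + 7 + 7 + 10 + 14 + 14 + 6 + 14 + 6 + 6) / 15 = 158 / 15 = 10.5333
LCL = c̄ − 3√c̄ = 10.5333 − 3 × 3.2455 = 0.7968

0.80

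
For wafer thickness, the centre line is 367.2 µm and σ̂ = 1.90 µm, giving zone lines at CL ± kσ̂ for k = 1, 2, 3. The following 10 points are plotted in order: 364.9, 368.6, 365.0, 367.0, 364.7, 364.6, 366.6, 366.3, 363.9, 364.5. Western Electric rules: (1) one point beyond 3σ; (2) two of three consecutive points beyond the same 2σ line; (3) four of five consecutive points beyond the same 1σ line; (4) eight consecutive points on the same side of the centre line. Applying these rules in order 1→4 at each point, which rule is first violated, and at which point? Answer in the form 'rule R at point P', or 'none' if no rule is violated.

rule 4 at point 10

Zone of each point (C = within 1σ̂, B = 1σ̂–2σ̂, A = 2σ̂–3σ̂, * = beyond 3σ̂; sign = side of CL): 1:-B, 2:+C, 3:-B, 4:-C, 5:-B, 6:-B, 7:-C, 8:-C, 9:-B, 10:-B
Rule 4 (eight consecutive points on the same side of the centre line) is satisfied at point 10.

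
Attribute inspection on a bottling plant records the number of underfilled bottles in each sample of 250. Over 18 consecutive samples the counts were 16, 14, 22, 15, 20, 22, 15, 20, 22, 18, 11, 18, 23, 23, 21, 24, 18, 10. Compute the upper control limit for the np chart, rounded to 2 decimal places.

30.84

p̄ = Σdᵢ / (k·n) = 332 / (18 × 250) = 0.07378
UCL = np̄ + 3·√(np̄(1−p̄)) = 18.4444 + 3 × √(18.4444×0.92622) = 18.4444 + 3 × 4.1332 = 30.8442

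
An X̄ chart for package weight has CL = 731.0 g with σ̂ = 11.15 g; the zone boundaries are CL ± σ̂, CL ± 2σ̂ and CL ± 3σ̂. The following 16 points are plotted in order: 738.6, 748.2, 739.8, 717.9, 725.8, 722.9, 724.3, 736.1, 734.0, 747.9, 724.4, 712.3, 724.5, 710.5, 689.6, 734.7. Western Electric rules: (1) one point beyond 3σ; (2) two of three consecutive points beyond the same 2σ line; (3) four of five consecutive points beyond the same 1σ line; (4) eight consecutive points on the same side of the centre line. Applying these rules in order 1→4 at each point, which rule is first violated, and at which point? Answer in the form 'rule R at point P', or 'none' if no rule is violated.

Zone of each point (C = within 1σ̂, B = 1σ̂–2σ̂, A = 2σ̂–3σ̂, * = beyond 3σ̂; sign = side of CL): 1:+C, 2:+B, 3:+C, 4:-B, 5:-C, 6:-C, 7:-C, 8:+C, 9:+C, 10:+B, 11:-C, 12:-B, 13:-C, 14:-B, 15:-*, 16:+C
Rule 1 (one point beyond the 3σ limits) is satisfied at point 15.

rule 1 at point 15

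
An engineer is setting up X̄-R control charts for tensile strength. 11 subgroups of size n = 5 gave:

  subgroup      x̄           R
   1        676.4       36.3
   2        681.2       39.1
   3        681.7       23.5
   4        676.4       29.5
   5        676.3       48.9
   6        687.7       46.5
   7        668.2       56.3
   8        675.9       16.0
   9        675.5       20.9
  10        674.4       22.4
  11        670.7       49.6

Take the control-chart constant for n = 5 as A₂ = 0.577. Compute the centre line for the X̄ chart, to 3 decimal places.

676.764

X̄̄ = (676.4 + 681.2 + 681.7 + 676.4 + 676.3 + 687.7 + 668.2 + 675.9 + 675.5 + 674.4 + 670.7) / 11 = 7444.4000 / 11 = 676.7636
CL = X̄̄ = 676.7636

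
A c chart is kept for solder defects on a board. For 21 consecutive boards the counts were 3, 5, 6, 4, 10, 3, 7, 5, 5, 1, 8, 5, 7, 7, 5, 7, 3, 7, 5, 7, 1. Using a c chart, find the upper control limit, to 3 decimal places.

c̄ = (3 + 5 + 6 + 4 + 10 + 3 + 7 + 5 + 5 + 1 + 8 + 5 + 7 + 7 + 5 + 7 + 3 + 7 + 5 + 7 + 1) / 21 = 111 / 21 = 5.2857
UCL = c̄ + 3√c̄ = 5.2857 + 3 × √5.2857 = 5.2857 + 3 × 2.2991 = 12.1829

12.183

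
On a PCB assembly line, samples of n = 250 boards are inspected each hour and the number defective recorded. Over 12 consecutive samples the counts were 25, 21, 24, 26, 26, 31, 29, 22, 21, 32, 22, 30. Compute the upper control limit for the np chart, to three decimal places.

40.168

p̄ = Σdᵢ / (k·n) = 309 / (12 × 250) = 0.10300
UCL = np̄ + 3·√(np̄(1−p̄)) = 25.7500 + 3 × √(25.7500×0.89700) = 25.7500 + 3 × 4.8060 = 40.1680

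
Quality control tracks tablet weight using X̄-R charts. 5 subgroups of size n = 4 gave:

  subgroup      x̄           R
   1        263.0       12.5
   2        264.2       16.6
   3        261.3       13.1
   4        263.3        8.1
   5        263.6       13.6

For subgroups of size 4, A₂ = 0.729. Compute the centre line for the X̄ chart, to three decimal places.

263.080

X̄̄ = (263.0 + 264.2 + 261.3 + 263.3 + 263.6) / 5 = 1315.4000 / 5 = 263.0800
CL = X̄̄ = 263.0800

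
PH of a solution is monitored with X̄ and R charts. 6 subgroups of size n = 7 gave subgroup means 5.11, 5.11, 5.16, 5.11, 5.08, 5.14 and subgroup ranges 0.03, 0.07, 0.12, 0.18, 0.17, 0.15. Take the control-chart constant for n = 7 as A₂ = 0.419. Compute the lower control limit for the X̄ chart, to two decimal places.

5.07

X̄̄ = (5.11 + 5.11 + 5.16 + 5.11 + 5.08 + 5.14) / 6 = 30.7100 / 6 = 5.1183
R̄ = (0.03 + 0.07 + 0.12 + 0.18 + 0.17 + 0.15) / 6 = 0.7200 / 6 = 0.1200
LCL = X̄̄ − A₂·R̄ = 5.1183 − 0.419 × 0.1200 = 5.0681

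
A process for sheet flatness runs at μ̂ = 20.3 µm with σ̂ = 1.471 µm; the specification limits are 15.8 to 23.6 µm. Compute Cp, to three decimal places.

0.884

Cp = (USL − LSL) / (6σ̂) = (23.6 − 15.8) / (6 × 1.471) = 7.8000 / 8.8260 = 0.8838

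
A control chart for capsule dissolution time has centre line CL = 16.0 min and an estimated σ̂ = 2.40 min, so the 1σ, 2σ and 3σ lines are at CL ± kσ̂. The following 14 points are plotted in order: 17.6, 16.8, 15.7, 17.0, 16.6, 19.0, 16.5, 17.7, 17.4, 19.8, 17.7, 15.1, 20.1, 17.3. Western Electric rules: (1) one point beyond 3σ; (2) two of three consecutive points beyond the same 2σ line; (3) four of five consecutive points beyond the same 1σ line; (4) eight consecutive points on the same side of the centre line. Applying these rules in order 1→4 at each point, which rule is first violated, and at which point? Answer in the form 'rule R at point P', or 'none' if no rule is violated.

rule 4 at point 11

Zone of each point (C = within 1σ̂, B = 1σ̂–2σ̂, A = 2σ̂–3σ̂, * = beyond 3σ̂; sign = side of CL): 1:+C, 2:+C, 3:-C, 4:+C, 5:+C, 6:+B, 7:+C, 8:+C, 9:+C, 10:+B, 11:+C, 12:-C, 13:+B, 14:+C
Rule 4 (eight consecutive points on the same side of the centre line) is satisfied at point 11.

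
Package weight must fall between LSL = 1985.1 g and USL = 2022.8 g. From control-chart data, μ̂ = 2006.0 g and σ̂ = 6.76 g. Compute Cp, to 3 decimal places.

0.929

Cp = (USL − LSL) / (6σ̂) = (2022.8 − 1985.1) / (6 × 6.76) = 37.7000 / 40.5600 = 0.9295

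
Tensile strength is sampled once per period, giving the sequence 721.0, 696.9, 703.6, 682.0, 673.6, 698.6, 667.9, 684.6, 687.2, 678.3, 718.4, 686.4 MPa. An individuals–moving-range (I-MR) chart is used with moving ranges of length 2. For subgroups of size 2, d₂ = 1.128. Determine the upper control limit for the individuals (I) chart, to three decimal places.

743.959

X̄ = (721.0 + 696.9 + 703.6 + 682.0 + 673.6 + 698.6 + 667.9 + 684.6 + 687.2 + 678.3 + 718.4 + 686.4) / 12 = 691.5417
Moving ranges: 24.1, 6.7, 21.6, 8.4, 25.0, 30.7, 16.7, 2.6, 8.9, 40.1, 32.0; M̄R̄ = 216.8000 / 11 = 19.7091
UCL = X̄ + 3·M̄R̄/d₂ = 691.5417 + 3 × 19.7091 / 1.128 = 743.9595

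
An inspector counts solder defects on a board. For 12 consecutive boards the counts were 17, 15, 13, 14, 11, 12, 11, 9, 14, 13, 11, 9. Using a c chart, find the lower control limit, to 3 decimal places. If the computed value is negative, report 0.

c̄ = (17 + 15 + 13 + 14 + 11 + 12 + 11 + 9 + 14 + 13 + 11 + 9) / 12 = 149 / 12 = 12.4167
LCL = c̄ − 3√c̄ = 12.4167 − 3 × 3.5237 = 1.8455

1.845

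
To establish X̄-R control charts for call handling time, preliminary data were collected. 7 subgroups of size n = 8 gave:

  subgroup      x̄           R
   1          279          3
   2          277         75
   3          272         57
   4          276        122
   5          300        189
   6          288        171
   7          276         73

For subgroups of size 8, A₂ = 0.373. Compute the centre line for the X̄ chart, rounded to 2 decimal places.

X̄̄ = (279 + 277 + 272 + 276 + 300 + 288 + 276) / 7 = 1968.0000 / 7 = 281.1429
CL = X̄̄ = 281.1429

281.14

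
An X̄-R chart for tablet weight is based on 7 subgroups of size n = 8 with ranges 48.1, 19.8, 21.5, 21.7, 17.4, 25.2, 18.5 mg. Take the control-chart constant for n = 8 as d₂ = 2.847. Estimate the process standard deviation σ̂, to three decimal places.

8.641

R̄ = (48.1 + 19.8 + 21.5 + 21.7 + 17.4 + 25.2 + 18.5) / 7 = 24.6000
σ̂ = R̄ / d₂ = 24.6000 / 2.847 = 8.6407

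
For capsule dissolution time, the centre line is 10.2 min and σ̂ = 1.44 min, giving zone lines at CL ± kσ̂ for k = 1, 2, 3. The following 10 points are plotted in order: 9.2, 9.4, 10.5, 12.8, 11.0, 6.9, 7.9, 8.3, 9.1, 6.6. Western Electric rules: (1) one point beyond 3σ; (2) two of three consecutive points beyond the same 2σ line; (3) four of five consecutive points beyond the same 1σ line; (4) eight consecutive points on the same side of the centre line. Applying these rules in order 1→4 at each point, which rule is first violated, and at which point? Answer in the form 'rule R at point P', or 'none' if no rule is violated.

rule 3 at point 10

Zone of each point (C = within 1σ̂, B = 1σ̂–2σ̂, A = 2σ̂–3σ̂, * = beyond 3σ̂; sign = side of CL): 1:-C, 2:-C, 3:+C, 4:+B, 5:+C, 6:-A, 7:-B, 8:-B, 9:-C, 10:-A
Rule 3 (four of five consecutive points beyond the same 1σ limit) is satisfied at point 10.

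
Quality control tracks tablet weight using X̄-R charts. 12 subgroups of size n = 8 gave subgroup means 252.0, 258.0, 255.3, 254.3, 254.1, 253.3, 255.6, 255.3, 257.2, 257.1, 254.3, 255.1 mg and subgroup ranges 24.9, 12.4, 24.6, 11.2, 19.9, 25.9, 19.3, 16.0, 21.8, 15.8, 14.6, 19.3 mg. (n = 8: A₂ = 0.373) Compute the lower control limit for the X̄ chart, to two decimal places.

X̄̄ = (252.0 + 258.0 + 255.3 + 254.3 + 254.1 + 253.3 + 255.6 + 255.3 + 257.2 + 257.1 + 254.3 + 255.1) / 12 = 3061.6000 / 12 = 255.1333
R̄ = (24.9 + 12.4 + 24.6 + 11.2 + 19.9 + 25.9 + 19.3 + 16.0 + 21.8 + 15.8 + 14.6 + 19.3) / 12 = 225.7000 / 12 = 18.8083
LCL = X̄̄ − A₂·R̄ = 255.1333 − 0.373 × 18.8083 = 248.1178

248.12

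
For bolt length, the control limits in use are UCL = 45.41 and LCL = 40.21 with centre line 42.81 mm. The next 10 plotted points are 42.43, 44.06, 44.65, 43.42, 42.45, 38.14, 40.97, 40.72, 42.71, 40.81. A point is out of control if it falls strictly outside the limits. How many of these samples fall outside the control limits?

1

Compare each point to [40.21, 45.41]: sample 6 = 38.14 < LCL.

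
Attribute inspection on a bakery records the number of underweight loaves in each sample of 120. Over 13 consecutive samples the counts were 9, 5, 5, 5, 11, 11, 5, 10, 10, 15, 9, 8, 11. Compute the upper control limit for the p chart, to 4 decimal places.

0.1444

p̄ = Σdᵢ / (k·n) = 114 / (13 × 120) = 0.07308
UCL = p̄ + 3·√(p̄(1−p̄)/n) = 0.07308 + 3 × √(0.07308×0.92692/120) = 0.07308 + 3 × 0.02376 = 0.14435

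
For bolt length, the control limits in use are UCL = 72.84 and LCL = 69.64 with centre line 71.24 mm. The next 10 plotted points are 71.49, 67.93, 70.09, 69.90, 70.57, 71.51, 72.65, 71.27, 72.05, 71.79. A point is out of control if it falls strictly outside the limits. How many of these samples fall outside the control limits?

1

Compare each point to [69.64, 72.84]: sample 2 = 67.93 < LCL.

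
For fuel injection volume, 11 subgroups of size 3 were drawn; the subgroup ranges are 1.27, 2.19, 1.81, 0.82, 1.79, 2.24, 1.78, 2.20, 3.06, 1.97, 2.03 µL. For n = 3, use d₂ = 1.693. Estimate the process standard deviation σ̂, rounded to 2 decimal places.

R̄ = (1.27 + 2.19 + 1.81 + 0.82 + 1.79 + 2.24 + 1.78 + 2.20 + 3.06 + 1.97 + 2.03) / 11 = 1.9236
σ̂ = R̄ / d₂ = 1.9236 / 1.693 = 1.1362

1.14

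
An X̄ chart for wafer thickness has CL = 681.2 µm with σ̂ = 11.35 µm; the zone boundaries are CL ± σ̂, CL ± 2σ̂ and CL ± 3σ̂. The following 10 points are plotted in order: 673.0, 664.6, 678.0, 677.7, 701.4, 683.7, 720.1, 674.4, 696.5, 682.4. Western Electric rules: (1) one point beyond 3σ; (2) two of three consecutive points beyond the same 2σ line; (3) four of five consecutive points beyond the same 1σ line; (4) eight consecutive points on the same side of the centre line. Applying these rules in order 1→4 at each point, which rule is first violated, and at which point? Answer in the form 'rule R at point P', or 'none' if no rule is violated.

Zone of each point (C = within 1σ̂, B = 1σ̂–2σ̂, A = 2σ̂–3σ̂, * = beyond 3σ̂; sign = side of CL): 1:-C, 2:-B, 3:-C, 4:-C, 5:+B, 6:+C, 7:+*, 8:-C, 9:+B, 10:+C
Rule 1 (one point beyond the 3σ limits) is satisfied at point 7.

rule 1 at point 7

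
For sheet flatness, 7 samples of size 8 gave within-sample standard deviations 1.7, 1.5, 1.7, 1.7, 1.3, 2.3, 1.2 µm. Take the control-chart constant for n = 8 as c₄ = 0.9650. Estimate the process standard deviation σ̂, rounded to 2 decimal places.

1.69

s̄ = (1.7 + 1.5 + 1.7 + 1.7 + 1.3 + 2.3 + 1.2) / 7 = 1.6286
σ̂ = s̄ / c₄ = 1.6286 / 0.9650 = 1.6876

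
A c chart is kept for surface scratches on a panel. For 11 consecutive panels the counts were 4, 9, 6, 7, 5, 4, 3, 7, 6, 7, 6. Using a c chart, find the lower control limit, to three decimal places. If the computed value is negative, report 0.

c̄ = (4 + 9 + 6 + 7 + 5 + 4 + 3 + 7 + 6 + 7 + 6) / 11 = 64 / 11 = 5.8182
LCL = c̄ − 3√c̄ = 5.8182 − 3 × 2.4121 = -1.4181 → 0 (cannot be negative)

0.000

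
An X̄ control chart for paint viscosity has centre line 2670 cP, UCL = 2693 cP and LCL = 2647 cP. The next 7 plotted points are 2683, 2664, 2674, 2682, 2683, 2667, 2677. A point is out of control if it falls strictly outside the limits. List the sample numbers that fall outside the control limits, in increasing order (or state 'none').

All 7 points lie within [2647, 2693].

none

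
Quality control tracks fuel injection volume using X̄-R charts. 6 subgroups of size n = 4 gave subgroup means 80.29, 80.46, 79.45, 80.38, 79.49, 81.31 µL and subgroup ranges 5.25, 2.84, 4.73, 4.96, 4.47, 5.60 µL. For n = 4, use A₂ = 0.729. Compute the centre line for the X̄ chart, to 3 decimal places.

X̄̄ = (80.29 + 80.46 + 79.45 + 80.38 + 79.49 + 81.31) / 6 = 481.3800 / 6 = 80.2300
CL = X̄̄ = 80.2300

80.230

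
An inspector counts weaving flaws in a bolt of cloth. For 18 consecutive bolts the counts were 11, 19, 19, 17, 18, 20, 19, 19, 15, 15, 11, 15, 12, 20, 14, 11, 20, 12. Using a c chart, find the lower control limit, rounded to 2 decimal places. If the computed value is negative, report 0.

3.97

c̄ = (11 + 19 + 19 + 17 + 18 + 20 + 19 + 19 + 15 + 15 + 11 + 15 + 12 + 20 + 14 + 11 + 20 + 12) / 18 = 287 / 18 = 15.9444
LCL = c̄ − 3√c̄ = 15.9444 − 3 × 3.9930 = 3.9653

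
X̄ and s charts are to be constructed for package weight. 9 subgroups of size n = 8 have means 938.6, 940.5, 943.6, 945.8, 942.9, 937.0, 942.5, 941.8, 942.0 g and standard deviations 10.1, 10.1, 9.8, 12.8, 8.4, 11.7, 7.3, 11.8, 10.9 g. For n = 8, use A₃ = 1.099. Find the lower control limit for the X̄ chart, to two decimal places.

X̄̄ = (938.6 + 940.5 + 943.6 + 945.8 + 942.9 + 937.0 + 942.5 + 941.8 + 942.0) / 9 = 941.6333
s̄ = (10.1 + 10.1 + 9.8 + 12.8 + 8.4 + 11.7 + 7.3 + 11.8 + 10.9) / 9 = 10.3222
LCL = X̄̄ − A₃·s̄ = 941.6333 − 1.099 × 10.3222 = 930.2892

930.29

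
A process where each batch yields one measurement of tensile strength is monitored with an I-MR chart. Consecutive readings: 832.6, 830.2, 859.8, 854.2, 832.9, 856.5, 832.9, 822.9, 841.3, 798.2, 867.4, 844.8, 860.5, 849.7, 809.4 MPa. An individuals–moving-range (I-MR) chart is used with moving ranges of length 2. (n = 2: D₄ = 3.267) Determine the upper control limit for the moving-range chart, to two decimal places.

Moving ranges: 2.4, 29.6, 5.6, 21.3, 23.6, 23.6, 10.0, 18.4, 43.1, 69.2, 22.6, 15.7, 10.8, 40.3; M̄R̄ = 336.2000 / 14 = 24.0143
UCL_MR = D₄·M̄R̄ = 3.267 × 24.0143 = 78.4547

78.45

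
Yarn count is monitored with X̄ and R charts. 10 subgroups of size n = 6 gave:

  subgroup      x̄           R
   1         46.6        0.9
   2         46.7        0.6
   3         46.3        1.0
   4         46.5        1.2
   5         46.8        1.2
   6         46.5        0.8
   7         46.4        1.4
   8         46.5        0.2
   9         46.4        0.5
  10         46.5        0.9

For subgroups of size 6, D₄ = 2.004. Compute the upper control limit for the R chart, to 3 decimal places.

1.743

R̄ = (0.9 + 0.6 + 1.0 + 1.2 + 1.2 + 0.8 + 1.4 + 0.2 + 0.5 + 0.9) / 10 = 8.7000 / 10 = 0.8700
UCL_R = D₄·R̄ = 2.004 × 0.8700 = 1.7435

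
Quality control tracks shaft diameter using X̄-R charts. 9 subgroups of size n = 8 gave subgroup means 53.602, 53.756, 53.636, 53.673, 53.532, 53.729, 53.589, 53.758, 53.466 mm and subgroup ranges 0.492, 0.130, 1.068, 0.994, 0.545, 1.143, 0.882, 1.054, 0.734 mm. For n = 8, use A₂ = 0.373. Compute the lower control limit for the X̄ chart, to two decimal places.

53.35

X̄̄ = (53.602 + 53.756 + 53.636 + 53.673 + 53.532 + 53.729 + 53.589 + 53.758 + 53.466) / 9 = 482.7410 / 9 = 53.6379
R̄ = (0.492 + 0.130 + 1.068 + 0.994 + 0.545 + 1.143 + 0.882 + 1.054 + 0.734) / 9 = 7.0420 / 9 = 0.7824
LCL = X̄̄ − A₂·R̄ = 53.6379 − 0.373 × 0.7824 = 53.3460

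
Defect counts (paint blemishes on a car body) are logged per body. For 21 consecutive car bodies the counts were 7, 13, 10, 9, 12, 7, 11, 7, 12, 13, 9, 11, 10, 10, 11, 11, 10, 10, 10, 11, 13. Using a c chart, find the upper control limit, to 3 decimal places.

19.977

c̄ = (7 + 13 + 10 + 9 + 12 + 7 + 11 + 7 + 12 + 13 + 9 + 11 + 10 + 10 + 11 + 11 + 10 + 10 + 10 + 11 + 13) / 21 = 217 / 21 = 10.3333
UCL = c̄ + 3√c̄ = 10.3333 + 3 × √10.3333 = 10.3333 + 3 × 3.2146 = 19.9770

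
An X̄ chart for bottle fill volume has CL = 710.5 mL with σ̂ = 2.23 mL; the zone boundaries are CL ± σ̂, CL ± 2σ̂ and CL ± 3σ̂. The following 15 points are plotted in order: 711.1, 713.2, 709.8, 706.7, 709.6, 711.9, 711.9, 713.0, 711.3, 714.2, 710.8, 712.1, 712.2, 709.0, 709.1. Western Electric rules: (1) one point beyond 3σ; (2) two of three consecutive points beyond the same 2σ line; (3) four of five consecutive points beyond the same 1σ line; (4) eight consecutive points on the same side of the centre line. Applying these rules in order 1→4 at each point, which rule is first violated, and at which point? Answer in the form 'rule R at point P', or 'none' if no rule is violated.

Zone of each point (C = within 1σ̂, B = 1σ̂–2σ̂, A = 2σ̂–3σ̂, * = beyond 3σ̂; sign = side of CL): 1:+C, 2:+B, 3:-C, 4:-B, 5:-C, 6:+C, 7:+C, 8:+B, 9:+C, 10:+B, 11:+C, 12:+C, 13:+C, 14:-C, 15:-C
Rule 4 (eight consecutive points on the same side of the centre line) is satisfied at point 13.

rule 4 at point 13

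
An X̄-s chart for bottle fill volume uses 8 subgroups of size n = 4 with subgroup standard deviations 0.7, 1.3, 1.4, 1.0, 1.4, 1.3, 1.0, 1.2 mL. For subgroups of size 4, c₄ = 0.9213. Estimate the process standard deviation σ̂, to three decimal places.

1.262

s̄ = (0.7 + 1.3 + 1.4 + 1.0 + 1.4 + 1.3 + 1.0 + 1.2) / 8 = 1.1625
σ̂ = s̄ / c₄ = 1.1625 / 0.9213 = 1.2618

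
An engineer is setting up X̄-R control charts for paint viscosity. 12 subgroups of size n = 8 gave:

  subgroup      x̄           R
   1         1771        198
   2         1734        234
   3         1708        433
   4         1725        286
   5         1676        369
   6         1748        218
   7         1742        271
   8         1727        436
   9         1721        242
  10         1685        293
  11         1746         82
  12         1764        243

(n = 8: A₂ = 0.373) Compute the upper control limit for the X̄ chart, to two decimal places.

X̄̄ = (1771 + 1734 + 1708 + 1725 + 1676 + 1748 + 1742 + 1727 + 1721 + 1685 + 1746 + 1764) / 12 = 20747.0000 / 12 = 1728.9167
R̄ = (198 + 234 + 433 + 286 + 369 + 218 + 271 + 436 + 242 + 293 + 82 + 243) / 12 = 3305.0000 / 12 = 275.4167
UCL = X̄̄ + A₂·R̄ = 1728.9167 + 0.373 × 275.4167 = 1831.6471

1831.65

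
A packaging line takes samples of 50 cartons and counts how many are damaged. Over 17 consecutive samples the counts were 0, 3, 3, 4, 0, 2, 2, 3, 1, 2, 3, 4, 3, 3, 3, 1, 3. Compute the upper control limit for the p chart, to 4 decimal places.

0.1369

p̄ = Σdᵢ / (k·n) = 40 / (17 × 50) = 0.04706
UCL = p̄ + 3·√(p̄(1−p̄)/n) = 0.04706 + 3 × √(0.04706×0.95294/50) = 0.04706 + 3 × 0.02995 = 0.13690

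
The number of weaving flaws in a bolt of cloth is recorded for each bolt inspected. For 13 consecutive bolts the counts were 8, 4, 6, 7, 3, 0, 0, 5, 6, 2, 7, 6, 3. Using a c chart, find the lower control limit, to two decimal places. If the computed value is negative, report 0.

0.00

c̄ = (8 + 4 + 6 + 7 + 3 + 0 + 0 + 5 + 6 + 2 + 7 + 6 + 3) / 13 = 57 / 13 = 4.3846
LCL = c̄ − 3√c̄ = 4.3846 − 3 × 2.0939 = -1.8972 → 0 (cannot be negative)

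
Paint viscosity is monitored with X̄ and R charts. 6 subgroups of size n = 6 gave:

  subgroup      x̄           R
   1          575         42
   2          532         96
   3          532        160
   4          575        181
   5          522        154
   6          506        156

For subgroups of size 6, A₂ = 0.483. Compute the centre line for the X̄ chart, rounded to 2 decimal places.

540.33

X̄̄ = (575 + 532 + 532 + 575 + 522 + 506) / 6 = 3242.0000 / 6 = 540.3333
CL = X̄̄ = 540.3333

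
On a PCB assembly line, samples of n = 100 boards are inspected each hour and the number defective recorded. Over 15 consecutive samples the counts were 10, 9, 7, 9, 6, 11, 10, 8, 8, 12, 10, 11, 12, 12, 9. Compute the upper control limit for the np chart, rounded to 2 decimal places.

18.44

p̄ = Σdᵢ / (k·n) = 144 / (15 × 100) = 0.09600
UCL = np̄ + 3·√(np̄(1−p̄)) = 9.6000 + 3 × √(9.6000×0.90400) = 9.6000 + 3 × 2.9459 = 18.4377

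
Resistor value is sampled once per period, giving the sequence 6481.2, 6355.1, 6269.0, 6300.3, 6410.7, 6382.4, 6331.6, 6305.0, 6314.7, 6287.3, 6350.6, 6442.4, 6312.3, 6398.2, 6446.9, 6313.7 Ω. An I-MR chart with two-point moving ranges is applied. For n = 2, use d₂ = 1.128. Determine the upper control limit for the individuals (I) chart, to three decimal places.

X̄ = (6481.2 + 6355.1 + 6269.0 + 6300.3 + 6410.7 + 6382.4 + 6331.6 + 6305.0 + 6314.7 + 6287.3 + 6350.6 + 6442.4 + 6312.3 + 6398.2 + 6446.9 + 6313.7) / 16 = 6356.3375
Moving ranges: 126.1, 86.1, 31.3, 110.4, 28.3, 50.8, 26.6, 9.7, 27.4, 63.3, 91.8, 130.1, 85.9, 48.7, 133.2; M̄R̄ = 1049.7000 / 15 = 69.9800
UCL = X̄ + 3·M̄R̄/d₂ = 6356.3375 + 3 × 69.9800 / 1.128 = 6542.4545

6542.455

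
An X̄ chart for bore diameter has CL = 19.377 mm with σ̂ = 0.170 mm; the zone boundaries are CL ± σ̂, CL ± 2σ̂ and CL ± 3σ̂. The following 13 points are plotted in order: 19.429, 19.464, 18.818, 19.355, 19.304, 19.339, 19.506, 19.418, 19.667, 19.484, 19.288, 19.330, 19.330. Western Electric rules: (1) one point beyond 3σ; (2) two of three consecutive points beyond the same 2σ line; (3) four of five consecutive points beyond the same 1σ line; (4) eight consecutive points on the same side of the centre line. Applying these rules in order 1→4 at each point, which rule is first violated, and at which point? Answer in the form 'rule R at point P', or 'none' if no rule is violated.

Zone of each point (C = within 1σ̂, B = 1σ̂–2σ̂, A = 2σ̂–3σ̂, * = beyond 3σ̂; sign = side of CL): 1:+C, 2:+C, 3:-*, 4:-C, 5:-C, 6:-C, 7:+C, 8:+C, 9:+B, 10:+C, 11:-C, 12:-C, 13:-C
Rule 1 (one point beyond the 3σ limits) is satisfied at point 3.

rule 1 at point 3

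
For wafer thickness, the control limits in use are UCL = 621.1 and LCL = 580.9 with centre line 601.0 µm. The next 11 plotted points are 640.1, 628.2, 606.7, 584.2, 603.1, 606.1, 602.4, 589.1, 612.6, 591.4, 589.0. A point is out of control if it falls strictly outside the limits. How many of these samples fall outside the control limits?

2

Compare each point to [580.9, 621.1]: sample 1 = 640.1 > UCL; sample 2 = 628.2 > UCL.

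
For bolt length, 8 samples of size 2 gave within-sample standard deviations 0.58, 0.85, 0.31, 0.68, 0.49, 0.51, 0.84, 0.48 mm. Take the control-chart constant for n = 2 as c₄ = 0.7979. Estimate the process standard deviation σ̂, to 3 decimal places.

s̄ = (0.58 + 0.85 + 0.31 + 0.68 + 0.49 + 0.51 + 0.84 + 0.48) / 8 = 0.5925
σ̂ = s̄ / c₄ = 0.5925 / 0.7979 = 0.7426

0.743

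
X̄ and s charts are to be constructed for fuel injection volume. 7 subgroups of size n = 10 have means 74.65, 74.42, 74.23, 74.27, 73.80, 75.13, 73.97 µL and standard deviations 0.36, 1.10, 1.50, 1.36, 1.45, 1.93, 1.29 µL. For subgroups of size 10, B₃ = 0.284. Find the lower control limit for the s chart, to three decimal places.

s̄ = (0.36 + 1.10 + 1.50 + 1.36 + 1.45 + 1.93 + 1.29) / 7 = 1.2843
LCL_s = B₃·s̄ = 0.284 × 1.2843 = 0.3647

0.365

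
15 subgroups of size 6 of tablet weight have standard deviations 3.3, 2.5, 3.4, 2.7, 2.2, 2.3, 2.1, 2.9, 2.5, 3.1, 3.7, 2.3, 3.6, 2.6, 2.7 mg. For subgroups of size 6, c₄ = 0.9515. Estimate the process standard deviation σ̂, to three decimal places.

s̄ = (3.3 + 2.5 + 3.4 + 2.7 + 2.2 + 2.3 + 2.1 + 2.9 + 2.5 + 3.1 + 3.7 + 2.3 + 3.6 + 2.6 + 2.7) / 15 = 2.7933
σ̂ = s̄ / c₄ = 2.7933 / 0.9515 = 2.9357

2.936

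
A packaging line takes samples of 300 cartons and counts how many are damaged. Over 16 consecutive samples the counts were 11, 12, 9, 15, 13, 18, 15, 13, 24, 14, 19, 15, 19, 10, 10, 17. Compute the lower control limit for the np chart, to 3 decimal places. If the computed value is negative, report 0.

p̄ = Σdᵢ / (k·n) = 234 / (16 × 300) = 0.04875
LCL = np̄ − 3·√(np̄(1−p̄)) = 14.6250 − 3 × 3.7299 = 3.4353

3.435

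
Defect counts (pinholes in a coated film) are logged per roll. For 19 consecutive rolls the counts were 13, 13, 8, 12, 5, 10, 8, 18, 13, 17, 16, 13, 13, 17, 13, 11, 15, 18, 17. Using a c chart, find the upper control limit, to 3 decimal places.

c̄ = (13 + 13 + 8 + 12 + 5 + 10 + 8 + 18 + 13 + 17 + 16 + 13 + 13 + 17 + 13 + 11 + 15 + 18 + 17) / 19 = 250 / 19 = 13.1579
UCL = c̄ + 3√c̄ = 13.1579 + 3 × √13.1579 = 13.1579 + 3 × 3.6274 = 24.0400

24.040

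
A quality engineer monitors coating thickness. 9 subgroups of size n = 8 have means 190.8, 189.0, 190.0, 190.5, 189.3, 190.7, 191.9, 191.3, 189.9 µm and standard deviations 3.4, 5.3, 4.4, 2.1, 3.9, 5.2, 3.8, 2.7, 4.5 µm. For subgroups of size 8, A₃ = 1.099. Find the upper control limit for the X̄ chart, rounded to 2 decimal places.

194.69

X̄̄ = (190.8 + 189.0 + 190.0 + 190.5 + 189.3 + 190.7 + 191.9 + 191.3 + 189.9) / 9 = 190.3778
s̄ = (3.4 + 5.3 + 4.4 + 2.1 + 3.9 + 5.2 + 3.8 + 2.7 + 4.5) / 9 = 3.9222
UCL = X̄̄ + A₃·s̄ = 190.3778 + 1.099 × 3.9222 = 194.6883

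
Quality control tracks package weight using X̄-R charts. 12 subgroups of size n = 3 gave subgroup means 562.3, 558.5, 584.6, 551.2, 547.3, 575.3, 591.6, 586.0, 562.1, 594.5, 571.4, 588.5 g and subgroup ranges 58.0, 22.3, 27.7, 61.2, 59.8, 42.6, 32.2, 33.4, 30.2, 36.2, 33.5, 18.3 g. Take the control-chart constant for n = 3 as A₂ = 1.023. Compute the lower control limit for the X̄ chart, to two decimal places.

X̄̄ = (562.3 + 558.5 + 584.6 + 551.2 + 547.3 + 575.3 + 591.6 + 586.0 + 562.1 + 594.5 + 571.4 + 588.5) / 12 = 6873.3000 / 12 = 572.7750
R̄ = (58.0 + 22.3 + 27.7 + 61.2 + 59.8 + 42.6 + 32.2 + 33.4 + 30.2 + 36.2 + 33.5 + 18.3) / 12 = 455.4000 / 12 = 37.9500
LCL = X̄̄ − A₂·R̄ = 572.7750 − 1.023 × 37.9500 = 533.9521

533.95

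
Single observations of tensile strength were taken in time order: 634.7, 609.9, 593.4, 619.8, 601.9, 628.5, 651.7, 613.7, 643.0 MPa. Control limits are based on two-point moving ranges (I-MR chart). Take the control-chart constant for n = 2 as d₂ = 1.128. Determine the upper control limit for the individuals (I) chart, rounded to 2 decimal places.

X̄ = (634.7 + 609.9 + 593.4 + 619.8 + 601.9 + 628.5 + 651.7 + 613.7 + 643.0) / 9 = 621.8444
Moving ranges: 24.8, 16.5, 26.4, 17.9, 26.6, 23.2, 38.0, 29.3; M̄R̄ = 202.7000 / 8 = 25.3375
UCL = X̄ + 3·M̄R̄/d₂ = 621.8444 + 3 × 25.3375 / 1.128 = 689.2314

689.23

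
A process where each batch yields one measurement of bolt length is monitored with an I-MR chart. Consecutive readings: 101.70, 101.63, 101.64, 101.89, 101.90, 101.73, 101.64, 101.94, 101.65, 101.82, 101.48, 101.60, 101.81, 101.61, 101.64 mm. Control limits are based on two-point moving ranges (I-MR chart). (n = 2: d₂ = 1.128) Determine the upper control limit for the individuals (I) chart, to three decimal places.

X̄ = (101.70 + 101.63 + 101.64 + 101.89 + 101.90 + 101.73 + 101.64 + 101.94 + 101.65 + 101.82 + 101.48 + 101.60 + 101.81 + 101.61 + 101.64) / 15 = 101.7120
Moving ranges: 0.07, 0.01, 0.25, 0.01, 0.17, 0.09, 0.30, 0.29, 0.17, 0.34, 0.12, 0.21, 0.20, 0.03; M̄R̄ = 2.2600 / 14 = 0.1614
UCL = X̄ + 3·M̄R̄/d₂ = 101.7120 + 3 × 0.1614 / 1.128 = 102.1413

102.141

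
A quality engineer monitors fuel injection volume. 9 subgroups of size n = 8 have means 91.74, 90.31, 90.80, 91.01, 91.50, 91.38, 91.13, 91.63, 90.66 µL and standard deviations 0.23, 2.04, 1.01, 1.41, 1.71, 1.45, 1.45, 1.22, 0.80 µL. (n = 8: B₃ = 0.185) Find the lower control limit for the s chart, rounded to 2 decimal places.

0.23

s̄ = (0.23 + 2.04 + 1.01 + 1.41 + 1.71 + 1.45 + 1.45 + 1.22 + 0.80) / 9 = 1.2578
LCL_s = B₃·s̄ = 0.185 × 1.2578 = 0.2327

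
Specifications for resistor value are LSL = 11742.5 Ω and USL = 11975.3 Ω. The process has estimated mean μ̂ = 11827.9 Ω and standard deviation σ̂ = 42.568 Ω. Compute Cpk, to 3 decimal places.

0.669

Cpu = (USL − μ̂) / (3σ̂) = (11975.3 − 11827.9) / (3 × 42.568) = 1.1542; Cpl = (μ̂ − LSL) / (3σ̂) = (11827.9 − 11742.5) / (3 × 42.568) = 0.6687; Cpk = min(Cpu, Cpl) = 0.6687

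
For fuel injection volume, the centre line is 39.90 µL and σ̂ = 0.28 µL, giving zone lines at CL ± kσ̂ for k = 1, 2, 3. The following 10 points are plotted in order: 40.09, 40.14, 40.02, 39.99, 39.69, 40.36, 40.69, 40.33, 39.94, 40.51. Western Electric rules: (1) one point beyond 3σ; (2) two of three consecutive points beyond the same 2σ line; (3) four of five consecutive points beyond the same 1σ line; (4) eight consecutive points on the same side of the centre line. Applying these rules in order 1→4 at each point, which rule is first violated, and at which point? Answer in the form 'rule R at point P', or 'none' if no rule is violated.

rule 3 at point 10

Zone of each point (C = within 1σ̂, B = 1σ̂–2σ̂, A = 2σ̂–3σ̂, * = beyond 3σ̂; sign = side of CL): 1:+C, 2:+C, 3:+C, 4:+C, 5:-C, 6:+B, 7:+A, 8:+B, 9:+C, 10:+A
Rule 3 (four of five consecutive points beyond the same 1σ limit) is satisfied at point 10.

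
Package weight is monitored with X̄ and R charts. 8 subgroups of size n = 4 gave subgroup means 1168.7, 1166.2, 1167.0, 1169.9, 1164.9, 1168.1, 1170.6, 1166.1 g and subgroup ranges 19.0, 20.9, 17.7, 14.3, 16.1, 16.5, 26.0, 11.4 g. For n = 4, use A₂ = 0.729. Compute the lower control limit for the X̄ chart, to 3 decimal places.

1154.757

X̄̄ = (1168.7 + 1166.2 + 1167.0 + 1169.9 + 1164.9 + 1168.1 + 1170.6 + 1166.1) / 8 = 9341.5000 / 8 = 1167.6875
R̄ = (19.0 + 20.9 + 17.7 + 14.3 + 16.1 + 16.5 + 26.0 + 11.4) / 8 = 141.9000 / 8 = 17.7375
LCL = X̄̄ − A₂·R̄ = 1167.6875 − 0.729 × 17.7375 = 1154.7569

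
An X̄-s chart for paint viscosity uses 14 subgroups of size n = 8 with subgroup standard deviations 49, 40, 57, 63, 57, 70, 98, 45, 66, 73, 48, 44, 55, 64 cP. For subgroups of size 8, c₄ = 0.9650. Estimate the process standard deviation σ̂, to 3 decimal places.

s̄ = (49 + 40 + 57 + 63 + 57 + 70 + 98 + 45 + 66 + 73 + 48 + 44 + 55 + 64) / 14 = 59.2143
σ̂ = s̄ / c₄ = 59.2143 / 0.9650 = 61.3620

61.362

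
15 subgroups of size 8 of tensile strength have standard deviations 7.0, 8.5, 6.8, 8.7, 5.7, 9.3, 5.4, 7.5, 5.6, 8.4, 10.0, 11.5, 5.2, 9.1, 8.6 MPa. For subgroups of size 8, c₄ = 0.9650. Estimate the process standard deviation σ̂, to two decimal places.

s̄ = (7.0 + 8.5 + 6.8 + 8.7 + 5.7 + 9.3 + 5.4 + 7.5 + 5.6 + 8.4 + 10.0 + 11.5 + 5.2 + 9.1 + 8.6) / 15 = 7.8200
σ̂ = s̄ / c₄ = 7.8200 / 0.9650 = 8.1036

8.10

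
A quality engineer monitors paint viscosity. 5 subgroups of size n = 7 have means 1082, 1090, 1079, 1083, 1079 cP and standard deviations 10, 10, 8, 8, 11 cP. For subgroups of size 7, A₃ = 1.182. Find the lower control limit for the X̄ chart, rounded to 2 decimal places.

1071.49

X̄̄ = (1082 + 1090 + 1079 + 1083 + 1079) / 5 = 1082.6000
s̄ = (10 + 10 + 8 + 8 + 11) / 5 = 9.4000
LCL = X̄̄ − A₃·s̄ = 1082.6000 − 1.182 × 9.4000 = 1071.4892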